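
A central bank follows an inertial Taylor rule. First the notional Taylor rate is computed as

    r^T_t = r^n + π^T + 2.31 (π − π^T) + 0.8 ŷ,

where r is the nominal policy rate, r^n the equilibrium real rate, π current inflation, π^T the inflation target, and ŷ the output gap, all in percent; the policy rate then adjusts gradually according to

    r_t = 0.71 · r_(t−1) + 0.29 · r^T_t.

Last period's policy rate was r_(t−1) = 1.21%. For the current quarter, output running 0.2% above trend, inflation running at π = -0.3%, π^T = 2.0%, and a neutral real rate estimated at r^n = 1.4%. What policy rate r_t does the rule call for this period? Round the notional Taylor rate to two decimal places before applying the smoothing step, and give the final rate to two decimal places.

Output 0.2% above potential → ŷ = 0.2.
r^T_t = 1.4 + 2.0 + 2.31 × (-0.3 − 2.0) + 0.8 × 0.2
   = 1.4 + 2 − 5.313 + 0.16 = -1.75
r_t = 0.71 × 1.21 + 0.29 × (-1.75) = 0.8591 − 0.5075 = 0.35

0.35%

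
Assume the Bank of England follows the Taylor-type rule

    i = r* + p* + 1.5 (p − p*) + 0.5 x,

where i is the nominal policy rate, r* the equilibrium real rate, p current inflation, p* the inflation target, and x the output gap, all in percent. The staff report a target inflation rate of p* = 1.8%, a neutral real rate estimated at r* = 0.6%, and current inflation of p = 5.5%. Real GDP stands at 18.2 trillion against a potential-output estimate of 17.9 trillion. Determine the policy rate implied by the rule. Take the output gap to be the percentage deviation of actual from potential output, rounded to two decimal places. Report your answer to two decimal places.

8.79%

Output gap = 100 × (18.2 − 17.9) / 17.9 = 1.68%.
i = 0.60 + 1.80 + 1.5 × (5.50 − 1.80) + 0.5 × 1.68
   = 0.60 + 1.8 + 5.55 + 0.84 = 8.79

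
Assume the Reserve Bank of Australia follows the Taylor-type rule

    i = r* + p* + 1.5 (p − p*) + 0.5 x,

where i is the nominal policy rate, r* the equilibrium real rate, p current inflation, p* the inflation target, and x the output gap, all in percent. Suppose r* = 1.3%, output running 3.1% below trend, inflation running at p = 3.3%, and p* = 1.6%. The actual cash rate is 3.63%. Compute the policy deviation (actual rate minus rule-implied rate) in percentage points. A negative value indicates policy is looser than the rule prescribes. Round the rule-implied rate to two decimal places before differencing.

-0.27 pp

Output 3.1% below potential → x = -3.1.
i = 1.3 + 1.6 + 1.5 × (3.3 − 1.6) + 0.5 × (-3.1)
   = 1.3 + 1.6 + 2.55 − 1.55 = 3.90
Deviation = 3.63 − 3.90 = -0.27 pp.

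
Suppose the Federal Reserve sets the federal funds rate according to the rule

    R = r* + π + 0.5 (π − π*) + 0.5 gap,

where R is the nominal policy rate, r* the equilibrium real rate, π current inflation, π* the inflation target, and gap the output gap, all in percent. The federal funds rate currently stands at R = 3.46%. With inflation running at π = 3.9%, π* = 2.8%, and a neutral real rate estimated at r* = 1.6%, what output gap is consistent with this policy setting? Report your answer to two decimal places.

0.5 gap = 3.46 − 1.6 − 3.9 − 0.5 × (3.9 − 2.8) = -2.59
gap = -2.59 / 0.5 = -5.18

-5.18%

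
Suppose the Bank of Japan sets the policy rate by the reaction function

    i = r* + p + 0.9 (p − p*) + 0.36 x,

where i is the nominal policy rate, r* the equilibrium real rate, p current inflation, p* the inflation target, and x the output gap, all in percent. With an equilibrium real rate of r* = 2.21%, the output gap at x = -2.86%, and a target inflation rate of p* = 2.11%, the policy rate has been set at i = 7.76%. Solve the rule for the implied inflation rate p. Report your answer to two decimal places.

Collecting p: i = r* + (1 + 0.9) p − 0.9 p* + 0.36 x
1.9 p = 7.76 − 2.21 + 0.9 × 2.11 − 0.36 × (-2.86) = 8.4786
p = 8.4786 / 1.9 = 4.46

4.46%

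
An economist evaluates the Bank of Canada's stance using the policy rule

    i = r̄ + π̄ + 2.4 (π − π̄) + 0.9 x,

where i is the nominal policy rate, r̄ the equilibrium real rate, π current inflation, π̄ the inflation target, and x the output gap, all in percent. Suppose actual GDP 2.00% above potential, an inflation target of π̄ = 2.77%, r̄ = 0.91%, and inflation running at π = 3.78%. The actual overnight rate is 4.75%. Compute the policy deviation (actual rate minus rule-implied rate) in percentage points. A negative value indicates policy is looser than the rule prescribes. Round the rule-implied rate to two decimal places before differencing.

Output 2.00% above potential → x = 2.00.
i = 0.91 + 2.77 + 2.4 × (3.78 − 2.77) + 0.9 × 2.00
   = 0.91 + 2.77 + 2.424 + 1.8 = 7.90
Deviation = 4.75 − 7.90 = -3.15 pp.

-3.15 pp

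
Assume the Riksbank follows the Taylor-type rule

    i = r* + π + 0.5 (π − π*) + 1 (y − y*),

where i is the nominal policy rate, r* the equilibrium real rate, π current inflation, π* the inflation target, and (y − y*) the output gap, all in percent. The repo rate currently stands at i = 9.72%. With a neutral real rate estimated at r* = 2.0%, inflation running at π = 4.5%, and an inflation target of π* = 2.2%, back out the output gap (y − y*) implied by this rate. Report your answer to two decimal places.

2.07%

1 (y − y*) = 9.72 − 2.0 − 4.5 − 0.5 × (4.5 − 2.2) = 2.07
(y − y*) = 2.07 / 1 = 2.07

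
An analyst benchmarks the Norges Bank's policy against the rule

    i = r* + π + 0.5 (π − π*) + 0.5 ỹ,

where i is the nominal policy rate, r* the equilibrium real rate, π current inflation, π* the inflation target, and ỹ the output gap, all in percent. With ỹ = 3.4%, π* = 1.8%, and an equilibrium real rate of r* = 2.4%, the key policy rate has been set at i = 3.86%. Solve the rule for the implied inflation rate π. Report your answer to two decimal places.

Collecting π: i = r* + (1 + 0.5) π − 0.5 π* + 0.5 ỹ
1.5 π = 3.86 − 2.4 + 0.5 × 1.8 − 0.5 × 3.4 = 0.66
π = 0.66 / 1.5 = 0.44

0.44%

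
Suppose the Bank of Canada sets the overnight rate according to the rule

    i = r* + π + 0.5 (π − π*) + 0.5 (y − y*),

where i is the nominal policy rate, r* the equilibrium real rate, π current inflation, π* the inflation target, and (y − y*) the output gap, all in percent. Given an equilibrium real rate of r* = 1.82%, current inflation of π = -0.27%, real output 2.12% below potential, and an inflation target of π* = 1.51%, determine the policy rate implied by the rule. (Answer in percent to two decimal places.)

-0.40%

Output 2.12% below potential → (y − y*) = -2.12.
i = 1.82 + (-0.27) + 0.5 × (-0.27 − 1.51) + 0.5 × (-2.12)
   = 1.82 − 0.27 − 0.89 − 1.06 = -0.40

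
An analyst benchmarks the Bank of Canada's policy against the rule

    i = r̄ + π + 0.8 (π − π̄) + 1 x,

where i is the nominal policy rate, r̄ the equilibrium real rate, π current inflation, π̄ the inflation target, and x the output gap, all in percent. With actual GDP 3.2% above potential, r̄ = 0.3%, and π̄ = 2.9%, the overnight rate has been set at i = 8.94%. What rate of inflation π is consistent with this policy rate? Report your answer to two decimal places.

Output 3.2% above potential → x = 3.2.
Collecting π: i = r̄ + (1 + 0.8) π − 0.8 π̄ + 1 x
1.8 π = 8.94 − 0.3 + 0.8 × 2.9 − 1 × 3.2 = 7.76
π = 7.76 / 1.8 = 4.31

4.31%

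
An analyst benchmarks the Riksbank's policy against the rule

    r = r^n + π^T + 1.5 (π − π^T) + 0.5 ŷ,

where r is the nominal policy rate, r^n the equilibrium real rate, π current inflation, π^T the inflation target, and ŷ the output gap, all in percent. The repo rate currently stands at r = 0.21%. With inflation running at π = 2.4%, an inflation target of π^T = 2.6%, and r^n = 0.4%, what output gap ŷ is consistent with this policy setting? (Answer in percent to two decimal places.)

0.5 ŷ = 0.21 − 0.4 − 2.6 − 1.5 × (2.4 − 2.6) = -2.49
ŷ = -2.49 / 0.5 = -4.98

-4.98%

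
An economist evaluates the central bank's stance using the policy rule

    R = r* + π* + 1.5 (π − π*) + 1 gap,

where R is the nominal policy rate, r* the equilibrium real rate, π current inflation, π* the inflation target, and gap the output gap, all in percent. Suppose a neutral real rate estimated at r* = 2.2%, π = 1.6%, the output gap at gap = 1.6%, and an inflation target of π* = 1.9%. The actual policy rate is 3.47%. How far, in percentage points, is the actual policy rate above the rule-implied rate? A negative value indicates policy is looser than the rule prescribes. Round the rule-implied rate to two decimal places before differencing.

-1.78 pp

R = 2.2 + 1.9 + 1.5 × (1.6 − 1.9) + 1 × 1.6
   = 2.2 + 1.9 − 0.45 + 1.6 = 5.25
Deviation = 3.47 − 5.25 = -1.78 pp.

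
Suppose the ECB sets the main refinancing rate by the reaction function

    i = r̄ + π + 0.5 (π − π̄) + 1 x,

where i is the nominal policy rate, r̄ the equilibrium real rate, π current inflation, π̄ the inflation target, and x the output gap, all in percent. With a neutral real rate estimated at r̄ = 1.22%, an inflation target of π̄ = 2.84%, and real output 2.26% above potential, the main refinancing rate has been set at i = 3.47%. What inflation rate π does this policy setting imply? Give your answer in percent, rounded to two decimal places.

0.94%

Output 2.26% above potential → x = 2.26.
Collecting π: i = r̄ + (1 + 0.5) π − 0.5 π̄ + 1 x
1.5 π = 3.47 − 1.22 + 0.5 × 2.84 − 1 × 2.26 = 1.41
π = 1.41 / 1.5 = 0.94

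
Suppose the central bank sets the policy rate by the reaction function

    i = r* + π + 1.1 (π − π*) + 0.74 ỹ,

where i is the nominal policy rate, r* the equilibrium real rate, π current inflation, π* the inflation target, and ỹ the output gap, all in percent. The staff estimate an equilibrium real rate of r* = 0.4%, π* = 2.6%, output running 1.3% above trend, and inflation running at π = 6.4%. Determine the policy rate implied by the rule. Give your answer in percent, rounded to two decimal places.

11.94%

Output 1.3% above potential → ỹ = 1.3.
i = 0.4 + 6.4 + 1.1 × (6.4 − 2.6) + 0.74 × 1.3
   = 0.4 + 6.4 + 4.18 + 0.962 = 11.94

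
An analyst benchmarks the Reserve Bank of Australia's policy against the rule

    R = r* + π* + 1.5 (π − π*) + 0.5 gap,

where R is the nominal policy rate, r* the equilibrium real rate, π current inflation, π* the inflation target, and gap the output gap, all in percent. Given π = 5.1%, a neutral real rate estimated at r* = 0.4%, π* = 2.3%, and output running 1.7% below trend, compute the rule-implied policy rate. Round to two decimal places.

Output 1.7% below potential → gap = -1.7.
R = 0.4 + 2.3 + 1.5 × (5.1 − 2.3) + 0.5 × (-1.7)
   = 0.4 + 2.3 + 4.2 − 0.85 = 6.05

6.05%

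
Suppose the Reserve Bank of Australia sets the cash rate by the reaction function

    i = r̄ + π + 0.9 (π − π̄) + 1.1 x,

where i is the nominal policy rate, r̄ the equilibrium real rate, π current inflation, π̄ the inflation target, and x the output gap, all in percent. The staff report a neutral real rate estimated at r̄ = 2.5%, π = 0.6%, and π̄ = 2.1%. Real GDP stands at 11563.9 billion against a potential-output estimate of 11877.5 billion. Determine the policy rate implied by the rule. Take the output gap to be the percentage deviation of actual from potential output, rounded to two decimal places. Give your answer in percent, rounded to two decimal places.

-1.15%

Output gap = 100 × (11563.9 − 11877.5) / 11877.5 = -2.64%.
i = 2.50 + 0.60 + 0.9 × (0.60 − 2.10) + 1.1 × (-2.64)
   = 2.50 + 0.6 − 1.35 − 2.904 = -1.15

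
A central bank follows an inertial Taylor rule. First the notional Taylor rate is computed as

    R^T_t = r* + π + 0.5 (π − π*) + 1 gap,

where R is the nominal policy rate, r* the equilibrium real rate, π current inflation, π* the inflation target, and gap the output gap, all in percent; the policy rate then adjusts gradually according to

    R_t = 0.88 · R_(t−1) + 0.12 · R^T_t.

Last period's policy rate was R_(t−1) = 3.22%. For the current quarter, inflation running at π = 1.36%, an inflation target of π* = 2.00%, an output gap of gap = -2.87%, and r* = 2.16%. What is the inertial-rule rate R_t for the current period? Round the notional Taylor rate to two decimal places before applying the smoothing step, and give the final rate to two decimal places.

R^T_t = 2.16 + 1.36 + 0.5 × (1.36 − 2.00) + 1 × (-2.87)
   = 2.16 + 1.36 − 0.32 − 2.87 = 0.33
R_t = 0.88 × 3.22 + 0.12 × 0.33 = 2.8336 + 0.0396 = 2.87

2.87%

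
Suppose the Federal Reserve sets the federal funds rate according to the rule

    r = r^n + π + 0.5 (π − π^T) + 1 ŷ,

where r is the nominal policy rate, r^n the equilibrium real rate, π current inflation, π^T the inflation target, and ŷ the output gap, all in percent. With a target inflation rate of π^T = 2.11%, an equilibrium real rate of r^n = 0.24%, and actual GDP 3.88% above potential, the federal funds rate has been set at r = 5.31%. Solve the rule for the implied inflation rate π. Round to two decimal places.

1.50%

Output 3.88% above potential → ŷ = 3.88.
Collecting π: r = r^n + (1 + 0.5) π − 0.5 π^T + 1 ŷ
1.5 π = 5.31 − 0.24 + 0.5 × 2.11 − 1 × 3.88 = 2.245
π = 2.245 / 1.5 = 1.50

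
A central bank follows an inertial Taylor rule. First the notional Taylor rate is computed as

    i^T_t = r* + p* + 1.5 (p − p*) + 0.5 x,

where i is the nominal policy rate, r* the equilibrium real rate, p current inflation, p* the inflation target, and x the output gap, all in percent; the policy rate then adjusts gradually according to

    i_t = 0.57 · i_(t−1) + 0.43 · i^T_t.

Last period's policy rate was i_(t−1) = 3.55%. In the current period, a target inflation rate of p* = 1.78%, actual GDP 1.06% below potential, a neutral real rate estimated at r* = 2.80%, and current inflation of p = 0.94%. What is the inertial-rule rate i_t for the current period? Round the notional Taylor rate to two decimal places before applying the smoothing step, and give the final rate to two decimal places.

Output 1.06% below potential → x = -1.06.
i^T_t = 2.80 + 1.78 + 1.5 × (0.94 − 1.78) + 0.5 × (-1.06)
   = 2.80 + 1.78 − 1.26 − 0.53 = 2.79
i_t = 0.57 × 3.55 + 0.43 × 2.79 = 2.0235 + 1.1997 = 3.22

3.22%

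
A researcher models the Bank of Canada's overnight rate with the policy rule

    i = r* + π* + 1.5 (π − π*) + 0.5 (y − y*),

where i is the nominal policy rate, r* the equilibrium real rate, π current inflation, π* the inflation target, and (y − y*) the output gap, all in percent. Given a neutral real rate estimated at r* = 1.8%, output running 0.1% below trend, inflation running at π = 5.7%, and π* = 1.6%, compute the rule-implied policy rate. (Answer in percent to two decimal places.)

Output 0.1% below potential → (y − y*) = -0.1.
i = 1.8 + 1.6 + 1.5 × (5.7 − 1.6) + 0.5 × (-0.1)
   = 1.8 + 1.6 + 6.15 − 0.05 = 9.50

9.50%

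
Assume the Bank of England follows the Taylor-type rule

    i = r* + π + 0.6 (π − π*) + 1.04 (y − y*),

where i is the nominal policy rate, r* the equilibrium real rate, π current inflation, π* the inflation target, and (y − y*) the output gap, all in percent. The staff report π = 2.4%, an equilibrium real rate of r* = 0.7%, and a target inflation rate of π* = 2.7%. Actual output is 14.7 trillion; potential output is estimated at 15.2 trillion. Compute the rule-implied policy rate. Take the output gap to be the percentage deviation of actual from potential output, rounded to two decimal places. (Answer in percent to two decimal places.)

-0.50%

Output gap = 100 × (14.7 − 15.2) / 15.2 = -3.29%.
i = 0.70 + 2.40 + 0.6 × (2.40 − 2.70) + 1.04 × (-3.29)
   = 0.70 + 2.4 − 0.18 − 3.4216 = -0.50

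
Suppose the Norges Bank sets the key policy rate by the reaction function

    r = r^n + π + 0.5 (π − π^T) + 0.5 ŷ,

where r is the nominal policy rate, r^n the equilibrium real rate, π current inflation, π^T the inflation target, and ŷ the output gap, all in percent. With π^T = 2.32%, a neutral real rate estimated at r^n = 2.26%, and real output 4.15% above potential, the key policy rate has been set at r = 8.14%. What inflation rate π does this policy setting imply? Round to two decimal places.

3.31%

Output 4.15% above potential → ŷ = 4.15.
Collecting π: r = r^n + (1 + 0.5) π − 0.5 π^T + 0.5 ŷ
1.5 π = 8.14 − 2.26 + 0.5 × 2.32 − 0.5 × 4.15 = 4.965
π = 4.965 / 1.5 = 3.31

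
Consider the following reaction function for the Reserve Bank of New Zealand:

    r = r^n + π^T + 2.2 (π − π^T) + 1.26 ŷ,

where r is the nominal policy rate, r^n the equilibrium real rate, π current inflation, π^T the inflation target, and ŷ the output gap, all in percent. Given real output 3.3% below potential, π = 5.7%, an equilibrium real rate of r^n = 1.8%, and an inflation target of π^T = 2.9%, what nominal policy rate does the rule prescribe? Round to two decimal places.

6.70%

Output 3.3% below potential → ŷ = -3.3.
r = 1.8 + 2.9 + 2.2 × (5.7 − 2.9) + 1.26 × (-3.3)
   = 1.8 + 2.9 + 6.16 − 4.158 = 6.70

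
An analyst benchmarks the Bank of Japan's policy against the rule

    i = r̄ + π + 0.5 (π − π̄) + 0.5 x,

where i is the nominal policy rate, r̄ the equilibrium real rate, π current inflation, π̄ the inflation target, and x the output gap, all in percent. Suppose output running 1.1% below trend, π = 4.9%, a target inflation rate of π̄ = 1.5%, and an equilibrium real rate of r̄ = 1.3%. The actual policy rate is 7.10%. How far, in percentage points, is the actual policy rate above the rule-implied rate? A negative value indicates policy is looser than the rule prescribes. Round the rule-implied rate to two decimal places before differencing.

-0.25 pp

Output 1.1% below potential → x = -1.1.
i = 1.3 + 4.9 + 0.5 × (4.9 − 1.5) + 0.5 × (-1.1)
   = 1.3 + 4.9 + 1.7 − 0.55 = 7.35
Deviation = 7.10 − 7.35 = -0.25 pp.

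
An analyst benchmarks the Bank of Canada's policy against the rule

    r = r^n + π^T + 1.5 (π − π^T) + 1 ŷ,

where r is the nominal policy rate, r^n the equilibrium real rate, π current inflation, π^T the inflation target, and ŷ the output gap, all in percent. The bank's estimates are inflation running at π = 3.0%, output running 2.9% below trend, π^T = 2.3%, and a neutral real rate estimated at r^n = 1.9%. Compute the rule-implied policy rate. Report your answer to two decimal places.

2.35%

Output 2.9% below potential → ŷ = -2.9.
r = 1.9 + 2.3 + 1.5 × (3.0 − 2.3) + 1 × (-2.9)
   = 1.9 + 2.3 + 1.05 − 2.9 = 2.35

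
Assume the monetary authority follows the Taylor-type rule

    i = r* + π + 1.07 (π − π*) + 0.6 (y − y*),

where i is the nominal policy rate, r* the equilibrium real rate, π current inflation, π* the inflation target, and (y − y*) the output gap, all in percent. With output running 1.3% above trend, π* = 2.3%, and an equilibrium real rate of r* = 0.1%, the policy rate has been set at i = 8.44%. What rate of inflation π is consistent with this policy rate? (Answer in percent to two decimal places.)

4.84%

Output 1.3% above potential → (y − y*) = 1.3.
Collecting π: i = r* + (1 + 1.07) π − 1.07 π* + 0.6 (y − y*)
2.07 π = 8.44 − 0.1 + 1.07 × 2.3 − 0.6 × 1.3 = 10.021
π = 10.021 / 2.07 = 4.84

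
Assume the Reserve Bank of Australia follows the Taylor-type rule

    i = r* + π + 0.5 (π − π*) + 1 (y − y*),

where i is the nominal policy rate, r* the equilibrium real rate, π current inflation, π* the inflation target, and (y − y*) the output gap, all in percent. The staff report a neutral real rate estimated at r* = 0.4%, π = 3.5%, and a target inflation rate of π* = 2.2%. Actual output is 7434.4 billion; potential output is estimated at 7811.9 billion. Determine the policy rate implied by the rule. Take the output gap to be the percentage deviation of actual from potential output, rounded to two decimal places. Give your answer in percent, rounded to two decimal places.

Output gap = 100 × (7434.4 − 7811.9) / 7811.9 = -4.83%.
i = 0.40 + 3.50 + 0.5 × (3.50 − 2.20) + 1 × (-4.83)
   = 0.40 + 3.5 + 0.65 − 4.83 = -0.28

-0.28%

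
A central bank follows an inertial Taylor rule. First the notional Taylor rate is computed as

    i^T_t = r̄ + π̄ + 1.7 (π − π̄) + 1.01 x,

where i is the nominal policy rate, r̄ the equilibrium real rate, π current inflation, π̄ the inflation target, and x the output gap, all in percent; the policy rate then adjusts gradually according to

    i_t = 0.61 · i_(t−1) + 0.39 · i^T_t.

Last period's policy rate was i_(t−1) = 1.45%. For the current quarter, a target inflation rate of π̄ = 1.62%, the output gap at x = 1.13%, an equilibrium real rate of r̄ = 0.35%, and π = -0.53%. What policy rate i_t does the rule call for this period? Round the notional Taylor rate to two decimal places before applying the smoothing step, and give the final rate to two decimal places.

0.67%

i^T_t = 0.35 + 1.62 + 1.7 × (-0.53 − 1.62) + 1.01 × 1.13
   = 0.35 + 1.62 − 3.655 + 1.1413 = -0.54
i_t = 0.61 × 1.45 + 0.39 × (-0.54) = 0.8845 − 0.2106 = 0.67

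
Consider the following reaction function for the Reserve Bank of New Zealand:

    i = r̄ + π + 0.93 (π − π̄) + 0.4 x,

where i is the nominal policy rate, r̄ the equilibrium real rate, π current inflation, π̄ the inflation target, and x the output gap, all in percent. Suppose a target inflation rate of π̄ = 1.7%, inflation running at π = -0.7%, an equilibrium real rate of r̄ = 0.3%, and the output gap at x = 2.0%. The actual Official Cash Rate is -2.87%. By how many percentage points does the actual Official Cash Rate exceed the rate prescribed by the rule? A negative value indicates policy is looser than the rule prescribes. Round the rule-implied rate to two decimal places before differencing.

i = 0.3 + (-0.7) + 0.93 × (-0.7 − 1.7) + 0.4 × 2.0
   = 0.3 − 0.7 − 2.232 + 0.8 = -1.83
Deviation = -2.87 − (-1.83) = -1.04 pp.

-1.04 pp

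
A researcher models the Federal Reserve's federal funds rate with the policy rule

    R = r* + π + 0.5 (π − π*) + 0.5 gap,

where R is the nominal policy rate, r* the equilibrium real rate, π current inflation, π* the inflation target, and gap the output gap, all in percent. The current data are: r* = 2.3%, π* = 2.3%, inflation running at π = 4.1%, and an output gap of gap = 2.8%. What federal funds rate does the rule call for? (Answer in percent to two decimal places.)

8.70%

R = 2.3 + 4.1 + 0.5 × (4.1 − 2.3) + 0.5 × 2.8
   = 2.3 + 4.1 + 0.9 + 1.4 = 8.70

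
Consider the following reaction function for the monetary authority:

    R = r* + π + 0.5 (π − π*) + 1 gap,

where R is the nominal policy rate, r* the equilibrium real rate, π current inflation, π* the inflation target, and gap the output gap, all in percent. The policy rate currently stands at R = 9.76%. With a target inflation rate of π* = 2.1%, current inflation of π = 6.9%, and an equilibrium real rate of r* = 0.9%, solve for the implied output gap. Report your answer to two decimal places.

1 gap = 9.76 − 0.9 − 6.9 − 0.5 × (6.9 − 2.1) = -0.44
gap = -0.44 / 1 = -0.44

-0.44%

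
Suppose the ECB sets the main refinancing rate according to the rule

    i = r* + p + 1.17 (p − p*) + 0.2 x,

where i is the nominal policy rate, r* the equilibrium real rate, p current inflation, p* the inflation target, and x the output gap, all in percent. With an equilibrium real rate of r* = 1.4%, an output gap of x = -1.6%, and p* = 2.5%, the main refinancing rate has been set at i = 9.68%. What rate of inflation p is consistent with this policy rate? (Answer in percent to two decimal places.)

5.31%

Collecting p: i = r* + (1 + 1.17) p − 1.17 p* + 0.2 x
2.17 p = 9.68 − 1.4 + 1.17 × 2.5 − 0.2 × (-1.6) = 11.525
p = 11.525 / 2.17 = 5.31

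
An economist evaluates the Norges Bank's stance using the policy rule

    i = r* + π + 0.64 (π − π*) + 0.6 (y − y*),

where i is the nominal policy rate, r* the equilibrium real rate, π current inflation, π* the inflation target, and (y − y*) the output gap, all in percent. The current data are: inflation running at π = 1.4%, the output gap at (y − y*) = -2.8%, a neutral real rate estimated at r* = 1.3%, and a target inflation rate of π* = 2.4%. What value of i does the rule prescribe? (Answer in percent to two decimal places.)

0.38%

i = 1.3 + 1.4 + 0.64 × (1.4 − 2.4) + 0.6 × (-2.8)
   = 1.3 + 1.4 − 0.64 − 1.68 = 0.38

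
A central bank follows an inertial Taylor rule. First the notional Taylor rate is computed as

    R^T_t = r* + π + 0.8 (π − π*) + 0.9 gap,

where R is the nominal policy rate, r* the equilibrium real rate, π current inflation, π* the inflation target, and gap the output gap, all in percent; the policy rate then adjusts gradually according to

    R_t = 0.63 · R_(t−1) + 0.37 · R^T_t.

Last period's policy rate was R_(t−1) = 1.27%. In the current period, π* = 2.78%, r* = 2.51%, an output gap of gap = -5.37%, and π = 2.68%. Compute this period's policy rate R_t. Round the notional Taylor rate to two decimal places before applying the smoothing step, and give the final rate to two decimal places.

0.90%

R^T_t = 2.51 + 2.68 + 0.8 × (2.68 − 2.78) + 0.9 × (-5.37)
   = 2.51 + 2.68 − 0.08 − 4.833 = 0.28
R_t = 0.63 × 1.27 + 0.37 × 0.28 = 0.8001 + 0.1036 = 0.90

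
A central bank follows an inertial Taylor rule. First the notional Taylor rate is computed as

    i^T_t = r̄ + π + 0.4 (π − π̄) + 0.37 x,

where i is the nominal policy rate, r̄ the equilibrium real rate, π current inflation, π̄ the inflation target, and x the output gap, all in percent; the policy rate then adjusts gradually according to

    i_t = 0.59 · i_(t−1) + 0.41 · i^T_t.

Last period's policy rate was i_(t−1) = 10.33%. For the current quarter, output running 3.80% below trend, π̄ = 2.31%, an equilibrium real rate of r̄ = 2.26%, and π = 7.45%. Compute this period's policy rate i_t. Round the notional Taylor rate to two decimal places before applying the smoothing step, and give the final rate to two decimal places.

Output 3.80% below potential → x = -3.80.
i^T_t = 2.26 + 7.45 + 0.4 × (7.45 − 2.31) + 0.37 × (-3.80)
   = 2.26 + 7.45 + 2.056 − 1.406 = 10.36
i_t = 0.59 × 10.33 + 0.41 × 10.36 = 6.0947 + 4.2476 = 10.34

10.34%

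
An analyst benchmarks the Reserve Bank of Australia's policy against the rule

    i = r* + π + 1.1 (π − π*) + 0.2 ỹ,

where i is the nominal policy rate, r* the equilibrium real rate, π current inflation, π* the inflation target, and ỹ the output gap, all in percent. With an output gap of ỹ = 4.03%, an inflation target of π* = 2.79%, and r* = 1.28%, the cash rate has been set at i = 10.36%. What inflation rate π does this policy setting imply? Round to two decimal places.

5.40%

Collecting π: i = r* + (1 + 1.1) π − 1.1 π* + 0.2 ỹ
2.1 π = 10.36 − 1.28 + 1.1 × 2.79 − 0.2 × 4.03 = 11.343
π = 11.343 / 2.1 = 5.40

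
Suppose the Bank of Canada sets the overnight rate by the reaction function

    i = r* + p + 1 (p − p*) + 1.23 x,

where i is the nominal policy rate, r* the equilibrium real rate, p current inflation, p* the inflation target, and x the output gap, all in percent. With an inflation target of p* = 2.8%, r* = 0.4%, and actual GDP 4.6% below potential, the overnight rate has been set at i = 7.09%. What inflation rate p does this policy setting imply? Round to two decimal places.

Output 4.6% below potential → x = -4.6.
Collecting p: i = r* + (1 + 1) p − 1 p* + 1.23 x
2 p = 7.09 − 0.4 + 1 × 2.8 − 1.23 × (-4.6) = 15.148
p = 15.148 / 2 = 7.57

7.57%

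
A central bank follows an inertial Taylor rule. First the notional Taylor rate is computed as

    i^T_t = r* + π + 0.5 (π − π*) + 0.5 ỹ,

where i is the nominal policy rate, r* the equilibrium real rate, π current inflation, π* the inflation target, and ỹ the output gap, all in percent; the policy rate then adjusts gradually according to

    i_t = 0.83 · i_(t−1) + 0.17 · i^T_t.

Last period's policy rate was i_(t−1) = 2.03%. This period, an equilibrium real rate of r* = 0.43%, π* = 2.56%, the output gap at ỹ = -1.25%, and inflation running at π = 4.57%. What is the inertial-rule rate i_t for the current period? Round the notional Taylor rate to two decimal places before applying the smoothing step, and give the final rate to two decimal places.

i^T_t = 0.43 + 4.57 + 0.5 × (4.57 − 2.56) + 0.5 × (-1.25)
   = 0.43 + 4.57 + 1.005 − 0.625 = 5.38
i_t = 0.83 × 2.03 + 0.17 × 5.38 = 1.6849 + 0.9146 = 2.60

2.60%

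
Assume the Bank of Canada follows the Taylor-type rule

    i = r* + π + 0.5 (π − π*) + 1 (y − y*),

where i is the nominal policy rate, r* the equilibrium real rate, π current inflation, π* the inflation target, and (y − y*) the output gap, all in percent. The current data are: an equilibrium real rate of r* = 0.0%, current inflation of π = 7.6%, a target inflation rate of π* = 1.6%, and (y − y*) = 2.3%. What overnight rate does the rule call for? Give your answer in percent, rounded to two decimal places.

i = 0.0 + 7.6 + 0.5 × (7.6 − 1.6) + 1 × 2.3
   = 0.0 + 7.6 + 3 + 2.3 = 12.90

12.90%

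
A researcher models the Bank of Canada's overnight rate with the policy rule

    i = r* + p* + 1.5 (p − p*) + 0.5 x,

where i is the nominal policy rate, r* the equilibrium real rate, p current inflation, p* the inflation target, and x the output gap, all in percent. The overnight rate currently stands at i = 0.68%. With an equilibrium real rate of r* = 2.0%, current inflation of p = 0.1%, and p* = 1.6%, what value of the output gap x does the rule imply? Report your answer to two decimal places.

-1.34%

0.5 x = 0.68 − 2.0 − 1.6 − 1.5 × (0.1 − 1.6) = -0.67
x = -0.67 / 0.5 = -1.34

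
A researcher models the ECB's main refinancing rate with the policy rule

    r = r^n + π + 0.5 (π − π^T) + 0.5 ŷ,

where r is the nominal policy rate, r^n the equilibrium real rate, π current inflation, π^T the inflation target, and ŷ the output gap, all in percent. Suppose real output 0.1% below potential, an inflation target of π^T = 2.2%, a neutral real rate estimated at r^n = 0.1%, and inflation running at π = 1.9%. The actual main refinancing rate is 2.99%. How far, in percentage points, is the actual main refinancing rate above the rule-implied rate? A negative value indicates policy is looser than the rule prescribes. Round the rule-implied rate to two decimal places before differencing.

1.19 pp

Output 0.1% below potential → ŷ = -0.1.
r = 0.1 + 1.9 + 0.5 × (1.9 − 2.2) + 0.5 × (-0.1)
   = 0.1 + 1.9 − 0.15 − 0.05 = 1.80
Deviation = 2.99 − 1.80 = 1.19 pp.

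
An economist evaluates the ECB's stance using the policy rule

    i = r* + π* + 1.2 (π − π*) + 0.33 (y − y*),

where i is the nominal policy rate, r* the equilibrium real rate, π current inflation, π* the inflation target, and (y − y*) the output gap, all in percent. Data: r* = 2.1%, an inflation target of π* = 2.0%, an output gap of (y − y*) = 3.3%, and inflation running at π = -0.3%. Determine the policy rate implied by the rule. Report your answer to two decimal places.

2.43%

i = 2.1 + 2.0 + 1.2 × (-0.3 − 2.0) + 0.33 × 3.3
   = 2.1 + 2 − 2.76 + 1.089 = 2.43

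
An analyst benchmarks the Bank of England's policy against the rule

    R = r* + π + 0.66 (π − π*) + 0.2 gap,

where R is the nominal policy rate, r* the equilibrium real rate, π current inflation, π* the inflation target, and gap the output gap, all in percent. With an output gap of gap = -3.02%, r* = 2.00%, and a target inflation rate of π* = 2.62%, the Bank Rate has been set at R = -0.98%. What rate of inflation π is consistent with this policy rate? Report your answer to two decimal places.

-0.39%

Collecting π: R = r* + (1 + 0.66) π − 0.66 π* + 0.2 gap
1.66 π = -0.98 − 2.00 + 0.66 × 2.62 − 0.2 × (-3.02) = -0.6468
π = -0.6468 / 1.66 = -0.39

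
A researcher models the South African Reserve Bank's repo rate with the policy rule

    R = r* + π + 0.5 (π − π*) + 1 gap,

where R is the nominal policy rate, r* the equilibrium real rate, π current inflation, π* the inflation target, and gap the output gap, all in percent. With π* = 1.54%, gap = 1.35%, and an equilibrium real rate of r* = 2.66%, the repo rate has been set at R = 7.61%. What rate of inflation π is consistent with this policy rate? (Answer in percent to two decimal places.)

2.91%

Collecting π: R = r* + (1 + 0.5) π − 0.5 π* + 1 gap
1.5 π = 7.61 − 2.66 + 0.5 × 1.54 − 1 × 1.35 = 4.37
π = 4.37 / 1.5 = 2.91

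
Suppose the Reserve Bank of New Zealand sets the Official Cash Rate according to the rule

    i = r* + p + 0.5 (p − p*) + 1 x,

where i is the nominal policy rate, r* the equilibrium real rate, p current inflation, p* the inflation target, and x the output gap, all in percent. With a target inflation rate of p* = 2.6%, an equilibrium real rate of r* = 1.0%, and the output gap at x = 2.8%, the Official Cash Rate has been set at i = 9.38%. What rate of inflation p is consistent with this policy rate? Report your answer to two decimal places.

Collecting p: i = r* + (1 + 0.5) p − 0.5 p* + 1 x
1.5 p = 9.38 − 1.0 + 0.5 × 2.6 − 1 × 2.8 = 6.88
p = 6.88 / 1.5 = 4.59

4.59%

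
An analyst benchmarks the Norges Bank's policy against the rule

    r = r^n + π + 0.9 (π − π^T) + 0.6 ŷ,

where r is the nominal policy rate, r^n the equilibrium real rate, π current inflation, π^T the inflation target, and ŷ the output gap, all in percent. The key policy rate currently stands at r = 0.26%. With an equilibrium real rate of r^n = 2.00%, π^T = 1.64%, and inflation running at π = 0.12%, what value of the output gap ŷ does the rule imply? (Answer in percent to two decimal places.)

0.6 ŷ = 0.26 − 2.00 − 0.12 − 0.9 × (0.12 − 1.64) = -0.492
ŷ = -0.492 / 0.6 = -0.82

-0.82%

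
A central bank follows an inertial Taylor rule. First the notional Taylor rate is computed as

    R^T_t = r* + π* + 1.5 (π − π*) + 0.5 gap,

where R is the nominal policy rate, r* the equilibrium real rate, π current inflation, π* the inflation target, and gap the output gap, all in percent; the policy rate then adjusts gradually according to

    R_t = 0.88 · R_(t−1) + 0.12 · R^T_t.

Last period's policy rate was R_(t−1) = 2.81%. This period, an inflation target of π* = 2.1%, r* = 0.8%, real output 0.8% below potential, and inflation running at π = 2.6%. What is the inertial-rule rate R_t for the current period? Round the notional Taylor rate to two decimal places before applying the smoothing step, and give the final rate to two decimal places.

Output 0.8% below potential → gap = -0.8.
R^T_t = 0.8 + 2.1 + 1.5 × (2.6 − 2.1) + 0.5 × (-0.8)
   = 0.8 + 2.1 + 0.75 − 0.4 = 3.25
R_t = 0.88 × 2.81 + 0.12 × 3.25 = 2.4728 + 0.39 = 2.86

2.86%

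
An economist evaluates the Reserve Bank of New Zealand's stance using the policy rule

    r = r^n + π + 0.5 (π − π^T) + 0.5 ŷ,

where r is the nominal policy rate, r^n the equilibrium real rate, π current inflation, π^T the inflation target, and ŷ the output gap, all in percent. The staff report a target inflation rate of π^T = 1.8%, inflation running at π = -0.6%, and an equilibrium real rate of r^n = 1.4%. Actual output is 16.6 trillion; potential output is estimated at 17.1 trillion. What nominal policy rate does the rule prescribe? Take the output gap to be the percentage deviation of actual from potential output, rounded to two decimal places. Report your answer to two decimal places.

-1.86%

Output gap = 100 × (16.6 − 17.1) / 17.1 = -2.92%.
r = 1.40 + (-0.60) + 0.5 × (-0.60 − 1.80) + 0.5 × (-2.92)
   = 1.40 − 0.6 − 1.2 − 1.46 = -1.86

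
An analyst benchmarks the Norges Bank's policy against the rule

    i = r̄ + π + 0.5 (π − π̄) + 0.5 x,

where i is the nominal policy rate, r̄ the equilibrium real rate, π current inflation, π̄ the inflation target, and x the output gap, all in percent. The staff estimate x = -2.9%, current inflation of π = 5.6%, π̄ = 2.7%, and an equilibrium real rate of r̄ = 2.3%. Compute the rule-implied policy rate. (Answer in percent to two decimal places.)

i = 2.3 + 5.6 + 0.5 × (5.6 − 2.7) + 0.5 × (-2.9)
   = 2.3 + 5.6 + 1.45 − 1.45 = 7.90

7.90%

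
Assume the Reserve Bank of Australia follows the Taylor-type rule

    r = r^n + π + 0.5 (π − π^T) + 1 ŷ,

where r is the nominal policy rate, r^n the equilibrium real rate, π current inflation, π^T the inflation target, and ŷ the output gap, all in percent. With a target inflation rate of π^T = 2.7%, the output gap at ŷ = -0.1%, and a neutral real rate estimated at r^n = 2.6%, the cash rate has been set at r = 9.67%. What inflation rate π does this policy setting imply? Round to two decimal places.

5.68%

Collecting π: r = r^n + (1 + 0.5) π − 0.5 π^T + 1 ŷ
1.5 π = 9.67 − 2.6 + 0.5 × 2.7 − 1 × (-0.1) = 8.52
π = 8.52 / 1.5 = 5.68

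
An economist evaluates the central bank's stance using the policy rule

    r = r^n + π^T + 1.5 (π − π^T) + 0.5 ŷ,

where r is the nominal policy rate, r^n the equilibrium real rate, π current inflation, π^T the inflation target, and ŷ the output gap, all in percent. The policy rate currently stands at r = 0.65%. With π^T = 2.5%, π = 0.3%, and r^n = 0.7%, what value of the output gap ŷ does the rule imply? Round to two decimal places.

0.5 ŷ = 0.65 − 0.7 − 2.5 − 1.5 × (0.3 − 2.5) = 0.75
ŷ = 0.75 / 0.5 = 1.50

1.50%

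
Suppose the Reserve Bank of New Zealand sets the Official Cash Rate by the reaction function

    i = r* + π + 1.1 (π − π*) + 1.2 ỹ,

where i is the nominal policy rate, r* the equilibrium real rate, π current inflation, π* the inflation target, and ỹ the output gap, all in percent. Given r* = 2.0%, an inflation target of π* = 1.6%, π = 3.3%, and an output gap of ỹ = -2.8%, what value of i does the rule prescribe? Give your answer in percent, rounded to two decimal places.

i = 2.0 + 3.3 + 1.1 × (3.3 − 1.6) + 1.2 × (-2.8)
   = 2.0 + 3.3 + 1.87 − 3.36 = 3.81

3.81%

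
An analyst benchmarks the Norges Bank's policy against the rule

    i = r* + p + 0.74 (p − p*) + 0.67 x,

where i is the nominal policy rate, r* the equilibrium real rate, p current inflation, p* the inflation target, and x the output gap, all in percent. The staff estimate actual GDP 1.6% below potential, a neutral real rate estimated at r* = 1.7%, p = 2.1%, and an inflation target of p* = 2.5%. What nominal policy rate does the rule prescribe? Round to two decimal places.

2.43%

Output 1.6% below potential → x = -1.6.
i = 1.7 + 2.1 + 0.74 × (2.1 − 2.5) + 0.67 × (-1.6)
   = 1.7 + 2.1 − 0.296 − 1.072 = 2.43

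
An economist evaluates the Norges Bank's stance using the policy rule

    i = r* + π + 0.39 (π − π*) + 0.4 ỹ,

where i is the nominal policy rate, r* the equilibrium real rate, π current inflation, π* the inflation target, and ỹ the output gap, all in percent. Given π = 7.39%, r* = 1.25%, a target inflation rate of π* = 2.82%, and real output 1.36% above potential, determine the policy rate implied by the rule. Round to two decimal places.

10.97%

Output 1.36% above potential → ỹ = 1.36.
i = 1.25 + 7.39 + 0.39 × (7.39 − 2.82) + 0.4 × 1.36
   = 1.25 + 7.39 + 1.7823 + 0.544 = 10.97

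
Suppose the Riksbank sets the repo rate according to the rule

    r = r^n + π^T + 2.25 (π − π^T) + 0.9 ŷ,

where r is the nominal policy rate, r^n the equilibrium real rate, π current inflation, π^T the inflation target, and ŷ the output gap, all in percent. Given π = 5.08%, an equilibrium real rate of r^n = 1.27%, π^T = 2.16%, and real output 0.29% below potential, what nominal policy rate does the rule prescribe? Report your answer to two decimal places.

9.74%

Output 0.29% below potential → ŷ = -0.29.
r = 1.27 + 2.16 + 2.25 × (5.08 − 2.16) + 0.9 × (-0.29)
   = 1.27 + 2.16 + 6.57 − 0.261 = 9.74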